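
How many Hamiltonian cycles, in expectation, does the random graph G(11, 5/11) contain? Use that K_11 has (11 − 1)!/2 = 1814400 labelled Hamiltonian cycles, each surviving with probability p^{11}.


K_11 has (11 − 1)!/2 = 1814400 labelled Hamiltonian cycles.
For each such Hamiltonian cycle H, let X_H = 1 if all 11 edges of H are present in G. Then P[X_H = 1] = p^{11} = (5/11)^{11} = 48828125/285311670611.
Summing the indicators: E[X] = Σ_H E[X_H] = 1814400 · p^{11} = 1814400 · 48828125/285311670611 = 88593750000000/285311670611.
Numerically: E[X] ≈ 311.

E[X] = 1814400 · (5/11)^{11} = 88593750000000/285311670611 ≈ 311.


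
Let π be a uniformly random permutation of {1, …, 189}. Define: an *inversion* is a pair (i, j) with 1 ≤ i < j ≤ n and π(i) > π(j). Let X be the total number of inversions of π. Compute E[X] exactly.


Write X = Σ X_I over the C(189, 2) = 17766 pairs i < j, with X_I the indicator of one inversion.
There are 17766 indicators.
For each fixed pair i < j, the values π(i) and π(j) are two distinct elements of {1, …, 189} in uniformly random order; by symmetry P[π(i) > π(j)] = 1/2.
By linearity: E[X] = 17766 · (1/2) = C(189, 2) · (1/2) = 17766/2 = 8883 ≈ 8883.0000.

E[X] = 8883 = 8883.0000.


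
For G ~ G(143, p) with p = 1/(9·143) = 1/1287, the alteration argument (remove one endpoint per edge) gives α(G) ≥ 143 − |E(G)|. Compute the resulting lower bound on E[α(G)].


E[|E(G)|] = C(143, 2)·p = 10153 · (1/1287) = 71/9.
E[α(G)] ≥ n − E[|E(G)|] = 143 − 71/9 = 1216/9.
Numerically: ≈ 135.111111.
(This is only a lower bound; the true E[α(G)] may be larger.)

E[α(G)] ≥ 1216/9 ≈ 135.111111.


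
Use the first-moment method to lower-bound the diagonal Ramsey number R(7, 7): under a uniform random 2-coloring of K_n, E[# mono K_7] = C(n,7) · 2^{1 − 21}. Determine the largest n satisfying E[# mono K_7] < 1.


We need C(n, 7) · 2^{1 − 21} < 1, i.e. C(n, 7) < 2^{21 − 1} = 1048576.
Check values of n near the boundary:
  n = 21: C(21, 7) = 116280; 116280 < 1048576? YES
  n = 22: C(22, 7) = 170544; 170544 < 1048576? YES
  n = 23: C(23, 7) = 245157; 245157 < 1048576? YES
  n = 24: C(24, 7) = 346104; 346104 < 1048576? YES
  n = 25: C(25, 7) = 480700; 480700 < 1048576? YES
  n = 26: C(26, 7) = 657800; 657800 < 1048576? YES
  n = 27: C(27, 7) = 888030; 888030 < 1048576? YES
  n = 28: C(28, 7) = 1184040; 1184040 < 1048576? NO
The largest n with C(n, 7) < 1048576 is n = 27 (where E[X] = 444015/524288 ≈ 0.846891). Hence R(7, 7) > 27, i.e. R(7, 7) ≥ 28.

Largest n = 27; hence R(7, 7) > 27.


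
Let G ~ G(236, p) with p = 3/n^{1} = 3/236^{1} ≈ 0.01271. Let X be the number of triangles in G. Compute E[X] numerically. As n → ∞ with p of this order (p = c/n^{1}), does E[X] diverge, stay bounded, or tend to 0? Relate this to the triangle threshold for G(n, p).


Number of potential triangles: C(236, 3) = 2162940.
Each occurs with probability p³ ≈ (0.01271)³ ≈ 2.054129e-06.
By linearity: E[X] = C(236, 3)·p³ ≈ 2162940 · 2.054129e-06 ≈ 4.4430.
Here α = 1, so p = 3/n is exactly at the triangle threshold p ~ 1/n. Asymptotically E[X] → c³/6 = 3³/6 = 9/2 ≈ 4.5000, a bounded constant. In this regime the triangle count is asymptotically Poisson(c³/6).

E[X] ≈ 4.4430; in regime p = Θ(1/n^{1}) E[X] stays bounded (at the triangle threshold p ~ 1/n).


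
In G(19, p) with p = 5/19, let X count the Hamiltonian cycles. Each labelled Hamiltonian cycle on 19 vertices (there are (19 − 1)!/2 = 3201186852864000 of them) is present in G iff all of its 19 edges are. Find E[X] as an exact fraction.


K_19 has (19 − 1)!/2 = 3201186852864000 labelled Hamiltonian cycles.
For each such Hamiltonian cycle H, let X_H = 1 if all 19 edges of H are present in G. Then P[X_H = 1] = p^{19} = (5/19)^{19} = 19073486328125/1978419655660313589123979.
By linearity: E[X] = Σ_H E[X_H] = 3201186852864000 · p^{19} = 3201186852864000 · 19073486328125/1978419655660313589123979 = 61057793671875000000000000000/1978419655660313589123979.
Numerically: E[X] ≈ 30861.9.

E[X] = 3201186852864000 · (5/19)^{19} = 61057793671875000000000000000/1978419655660313589123979 ≈ 30861.9.


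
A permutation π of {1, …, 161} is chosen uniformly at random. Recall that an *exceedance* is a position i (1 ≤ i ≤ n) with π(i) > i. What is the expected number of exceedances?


Write X = Σ_{i=1}^{161} X_i, where X_i = 1_{π(i) > i}.
For each fixed i, π(i) is uniform over {1, …, 161} (marginal of a uniform permutation), so P[π(i) > i] = (n − i)/n. Summing: Σ_{i=1}^{161} (n − i)/n = (0 + 1 + … + 160)/161 = 161(161 − 1)/(2·161) = (161 − 1)/2.
Hence E[X] = Σ_{i=1}^{161} (161 − i)/161 = 80 ≈ 80.00000.

E[X] = 80 = 80.00000.


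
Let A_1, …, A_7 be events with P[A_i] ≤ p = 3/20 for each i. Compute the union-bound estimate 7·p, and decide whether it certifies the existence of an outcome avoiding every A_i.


Union bound: P[∪_{i=1}^{7} A_i] ≤ Σ_i P[A_i] ≤ 7·p = 7·(3/20) = 21/20.
Numerically: 21/20 ≈ 1.05000.
Is 21/20 < 1? NO.
Since the bound 21/20 is ≥ 1, the union bound is uninformative here; it does NOT by itself certify existence.

7·p = 21/20 ≈ 1.05000; existence NOT certified by the union bound.


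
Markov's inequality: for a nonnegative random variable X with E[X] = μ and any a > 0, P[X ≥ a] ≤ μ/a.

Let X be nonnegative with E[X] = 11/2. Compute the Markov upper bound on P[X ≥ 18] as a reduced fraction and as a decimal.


μ = E[X] = 11/2, a = 18.
Markov: P[X ≥ 18] ≤ μ/a = (11/2)/18 = 11/36.
Numerically: ≈ 0.305556.
(Since a = 18 > μ = 5.500000, the bound 11/36 is < 1 and informative.)

P[X ≥ 18] ≤ 11/36 ≈ 0.305556.


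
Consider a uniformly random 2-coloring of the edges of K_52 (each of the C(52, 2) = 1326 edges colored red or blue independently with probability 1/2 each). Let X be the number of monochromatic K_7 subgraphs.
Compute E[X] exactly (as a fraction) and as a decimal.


Let X = Σ_S X_S over the C(52, 7) = 133784560 subsets S of size 7, where X_S = 1 if the K_7 on S is monochromatic.
For a fixed S, the K_7 on S has C(7, 2) = 21 edges. P[all 21 edges red] = (1/2)^21, and likewise for blue, so P[monochromatic] = 2·(1/2)^21 = 2^{1 − 21} = 1/1048576.
Summing: E[X] = C(52, 7) · 2^{1 − 21} = 133784560 · 1/1048576 = 8361535/65536.
Numerically: E[X] ≈ 127.586899.

E[X] = C(52,7)·2^(1−C(7,2)) = 8361535/65536 ≈ 127.586899.


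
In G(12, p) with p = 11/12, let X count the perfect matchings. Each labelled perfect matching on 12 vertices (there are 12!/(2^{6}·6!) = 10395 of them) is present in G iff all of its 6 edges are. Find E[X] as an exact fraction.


K_12 has 12!/(2^{6}·6!) = 10395 labelled perfect matchings.
For each such perfect matching H, let X_H = 1 if all 6 edges of H are present in G. Then P[X_H = 1] = p^{6} = (11/12)^{6} = 1771561/2985984.
Summing the indicators: E[X] = Σ_H E[X_H] = 10395 · p^{6} = 10395 · 1771561/2985984 = 682050985/110592.
Numerically: E[X] ≈ 6167.27.

E[X] = 10395 · (11/12)^{6} = 682050985/110592 ≈ 6167.27.


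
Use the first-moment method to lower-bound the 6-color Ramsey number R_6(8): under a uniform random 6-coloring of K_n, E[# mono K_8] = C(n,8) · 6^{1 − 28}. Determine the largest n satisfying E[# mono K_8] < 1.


We need C(n, 8) · 6^{1 − 28} < 1, i.e. C(n, 8) < 6^{28 − 1} = 1023490369077469249536.
Check values of n near the boundary:
  n = 1592: C(1592, 8) = 1005480414540892933435; 1005480414540892933435 < 1023490369077469249536? YES
  n = 1593: C(1593, 8) = 1010555394551193970323; 1010555394551193970323 < 1023490369077469249536? YES
  n = 1594: C(1594, 8) = 1015652773590544255167; 1015652773590544255167 < 1023490369077469249536? YES
  n = 1595: C(1595, 8) = 1020772636343363633895; 1020772636343363633895 < 1023490369077469249536? YES
  n = 1596: C(1596, 8) = 1025915067760710553965; 1025915067760710553965 < 1023490369077469249536? NO
  n = 1597: C(1597, 8) = 1031080153060953275445; 1031080153060953275445 < 1023490369077469249536? NO
  n = 1598: C(1598, 8) = 1036267977730442348529; 1036267977730442348529 < 1023490369077469249536? NO
The largest n with C(n, 8) < 1023490369077469249536 is n = 1595 (where E[X] = 113419181815929292655/113721152119718805504 ≈ 0.99734). Hence R_6(8) > 1595, i.e. R_6(8) ≥ 1596.

Largest n = 1595; hence R_6(8) > 1595.


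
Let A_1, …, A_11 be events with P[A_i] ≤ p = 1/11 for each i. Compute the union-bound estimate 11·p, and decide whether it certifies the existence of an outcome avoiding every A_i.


Union bound: P[∪_{i=1}^{11} A_i] ≤ Σ_i P[A_i] ≤ 11·p = 11·(1/11) = 1.
Numerically: 1 ≈ 1.00000.
Is 1 < 1? NO.
Since the bound 1 is ≥ 1, the union bound is uninformative here; it does NOT by itself certify existence.

11·p = 1 ≈ 1.00000; existence NOT certified by the union bound.


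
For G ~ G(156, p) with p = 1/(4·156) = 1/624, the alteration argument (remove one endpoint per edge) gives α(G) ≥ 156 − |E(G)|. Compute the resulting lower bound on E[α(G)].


E[|E(G)|] = C(156, 2)·p = 12090 · (1/624) = 155/8.
E[α(G)] ≥ n − E[|E(G)|] = 156 − 155/8 = 1093/8.
Numerically: ≈ 136.62500.
(This is only a lower bound; the true E[α(G)] may be larger.)

E[α(G)] ≥ 1093/8 ≈ 136.62500.


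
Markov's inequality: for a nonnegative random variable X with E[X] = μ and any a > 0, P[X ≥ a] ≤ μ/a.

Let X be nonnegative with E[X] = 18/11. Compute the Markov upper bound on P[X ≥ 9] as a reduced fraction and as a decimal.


μ = E[X] = 18/11, a = 9.
Markov: P[X ≥ 9] ≤ μ/a = (18/11)/9 = 2/11.
Numerically: ≈ 0.1818.
(Since a = 9 > μ = 1.6364, the bound 2/11 is < 1 and informative.)

P[X ≥ 9] ≤ 2/11 ≈ 0.1818.


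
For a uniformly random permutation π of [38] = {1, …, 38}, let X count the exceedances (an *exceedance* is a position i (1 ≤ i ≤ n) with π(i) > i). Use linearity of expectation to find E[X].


Write X = Σ_{i=1}^{38} X_i, where X_i = 1_{π(i) > i}.
For each fixed i, π(i) is uniform over {1, …, 38} (marginal of a uniform permutation), so P[π(i) > i] = (n − i)/n. Summing: Σ_{i=1}^{38} (n − i)/n = (0 + 1 + … + 37)/38 = 38(38 − 1)/(2·38) = (38 − 1)/2.
Hence E[X] = Σ_{i=1}^{38} (38 − i)/38 = 37/2 ≈ 18.500.

E[X] = 37/2 = 18.500.


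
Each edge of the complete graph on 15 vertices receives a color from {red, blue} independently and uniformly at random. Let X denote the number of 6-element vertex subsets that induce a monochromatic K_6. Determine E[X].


Let X = Σ_S X_S over the C(15, 6) = 5005 subsets S of size 6, where X_S = 1 if the K_6 on S is monochromatic.
For a fixed S, the K_6 on S has C(6, 2) = 15 edges. P[all 15 edges red] = (1/2)^15, and likewise for blue, so P[monochromatic] = 2·(1/2)^15 = 2^{1 − 15} = 1/16384.
Summing: E[X] = C(15, 6) · 2^{1 − 15} = 5005 · 1/16384 = 5005/16384.
Numerically: E[X] ≈ 0.30548.

E[X] = C(15,6)·2^(1−C(6,2)) = 5005/16384 ≈ 0.30548.


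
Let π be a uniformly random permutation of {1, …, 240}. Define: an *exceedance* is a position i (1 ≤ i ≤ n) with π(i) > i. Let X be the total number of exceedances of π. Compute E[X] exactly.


Write X = Σ_{i=1}^{240} X_i, where X_i = 1_{π(i) > i}.
For each fixed i, π(i) is uniform over {1, …, 240} (marginal of a uniform permutation), so P[π(i) > i] = (n − i)/n. Summing: Σ_{i=1}^{240} (n − i)/n = (0 + 1 + … + 239)/240 = 240(240 − 1)/(2·240) = (240 − 1)/2.
Hence E[X] = Σ_{i=1}^{240} (240 − i)/240 = 239/2 ≈ 119.500.

E[X] = 239/2 = 119.500.


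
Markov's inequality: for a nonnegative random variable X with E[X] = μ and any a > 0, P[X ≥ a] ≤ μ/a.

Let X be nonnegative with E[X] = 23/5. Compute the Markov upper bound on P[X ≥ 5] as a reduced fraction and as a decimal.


μ = E[X] = 23/5, a = 5.
Markov: P[X ≥ 5] ≤ μ/a = (23/5)/5 = 23/25.
Numerically: ≈ 0.9200.
(Since a = 5 > μ = 4.6000, the bound 23/25 is < 1 and informative.)

P[X ≥ 5] ≤ 23/25 ≈ 0.9200.


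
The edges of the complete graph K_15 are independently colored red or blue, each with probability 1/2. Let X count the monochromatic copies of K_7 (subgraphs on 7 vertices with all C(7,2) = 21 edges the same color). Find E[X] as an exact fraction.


Let X = Σ_S X_S over the C(15, 7) = 6435 subsets S of size 7, where X_S = 1 if the K_7 on S is monochromatic.
For a fixed S, the K_7 on S has C(7, 2) = 21 edges. P[all 21 edges red] = (1/2)^21, and likewise for blue, so P[monochromatic] = 2·(1/2)^21 = 2^{1 − 21} = 1/1048576.
By linearity of expectation: E[X] = C(15, 7) · 2^{1 − 21} = 6435 · 1/1048576 = 6435/1048576.
Numerically: E[X] ≈ 0.0061.

E[X] = C(15,7)·2^(1−C(7,2)) = 6435/1048576 ≈ 0.0061.


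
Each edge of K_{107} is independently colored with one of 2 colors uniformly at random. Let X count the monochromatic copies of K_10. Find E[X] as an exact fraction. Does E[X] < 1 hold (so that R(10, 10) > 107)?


E[X] = C(107, 10) · 2^{1 − 45} = 35137373005735 · 2^{−44} = 35137373005735/17592186044416.
As a reduced fraction: E[X] = 35137373005735/17592186044416 ≈ 1.99733.
Is E[X] < 1? NO.
Since E[X] ≥ 1, the first-moment bound is inconclusive at n = 107; it does NOT by itself certify R(10, 10) > 107.

E[X] = 35137373005735/17592186044416 ≈ 1.99733; E[X] ≥ 1; first-moment method inconclusive here.


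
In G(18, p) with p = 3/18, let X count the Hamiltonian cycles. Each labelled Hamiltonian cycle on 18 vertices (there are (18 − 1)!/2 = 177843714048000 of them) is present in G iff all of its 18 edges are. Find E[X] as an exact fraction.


K_18 has (18 − 1)!/2 = 177843714048000 labelled Hamiltonian cycles.
For each such Hamiltonian cycle H, let X_H = 1 if all 18 edges of H are present in G. Then P[X_H = 1] = p^{18} = (1/6)^{18} = 1/101559956668416.
By linearity: E[X] = Σ_H E[X_H] = 177843714048000 · p^{18} = 177843714048000 · 1/101559956668416 = 14889875/8503056.
Numerically: E[X] ≈ 1.751.

E[X] = 177843714048000 · (1/6)^{18} = 14889875/8503056 ≈ 1.751.


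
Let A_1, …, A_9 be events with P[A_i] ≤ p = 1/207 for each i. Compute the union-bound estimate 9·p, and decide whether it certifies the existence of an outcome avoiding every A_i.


Union bound: P[∪_{i=1}^{9} A_i] ≤ Σ_i P[A_i] ≤ 9·p = 9·(1/207) = 1/23.
Numerically: 1/23 ≈ 0.0435.
Is 1/23 < 1? YES.
Since P[∪ A_i] ≤ 1/23 < 1, the complement has P[∩ A_i^c] ≥ 1 − 1/23 = 22/23 > 0, so some outcome avoids every A_i.

9·p = 1/23 ≈ 0.0435; existence CERTIFIED by the union bound.


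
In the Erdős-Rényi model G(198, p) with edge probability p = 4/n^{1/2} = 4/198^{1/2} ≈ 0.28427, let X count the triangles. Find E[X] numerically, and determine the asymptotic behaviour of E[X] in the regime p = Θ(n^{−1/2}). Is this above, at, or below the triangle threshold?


Number of potential triangles: C(198, 3) = 1274196.
Each occurs with probability p³ ≈ (0.28427)³ ≈ 2.2971121e-02.
By linearity: E[X] = C(198, 3)·p³ ≈ 1274196 · 2.2971121e-02 ≈ 29269.71044.
Since α = 1/2 < 1, p = c/n^{1/2} ≫ 1/n is above the triangle threshold p ~ 1/n. Asymptotically E[X] ~ (c³/6)·n^{3(1−α)} = (4³/6)·n^{1.5} → ∞; triangles are abundant w.h.p.

E[X] ≈ 29269.71044; in regime p = Θ(1/n^{1/2}) E[X] diverges (above the triangle threshold p ~ 1/n).


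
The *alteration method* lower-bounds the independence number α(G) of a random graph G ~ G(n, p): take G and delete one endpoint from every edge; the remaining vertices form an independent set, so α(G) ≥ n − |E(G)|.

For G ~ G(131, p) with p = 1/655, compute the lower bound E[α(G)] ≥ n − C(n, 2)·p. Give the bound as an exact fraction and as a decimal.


E[|E(G)|] = C(131, 2)·p = 8515 · (1/655) = 13.
E[α(G)] ≥ n − E[|E(G)|] = 131 − 13 = 118.
Numerically: ≈ 118.0000.
(This is only a lower bound; the true E[α(G)] may be larger.)

E[α(G)] ≥ 118 ≈ 118.0000.


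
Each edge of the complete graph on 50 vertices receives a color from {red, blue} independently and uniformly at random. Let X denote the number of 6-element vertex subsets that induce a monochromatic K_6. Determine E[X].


Let X = Σ_S X_S over the C(50, 6) = 15890700 subsets S of size 6, where X_S = 1 if the K_6 on S is monochromatic.
For a fixed S, the K_6 on S has C(6, 2) = 15 edges. P[all 15 edges red] = (1/2)^15, and likewise for blue, so P[monochromatic] = 2·(1/2)^15 = 2^{1 − 15} = 1/16384.
By linearity of expectation: E[X] = C(50, 6) · 2^{1 − 15} = 15890700 · 1/16384 = 3972675/4096.
Numerically: E[X] ≈ 969.8914.

E[X] = C(50,6)·2^(1−C(6,2)) = 3972675/4096 ≈ 969.8914.


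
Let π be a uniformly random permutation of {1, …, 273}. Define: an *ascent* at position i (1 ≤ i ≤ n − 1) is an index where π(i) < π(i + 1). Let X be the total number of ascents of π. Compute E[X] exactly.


Write X = Σ X_I over i = 1, …, 272, with X_I the indicator of one ascent.
There are 272 indicators.
For each fixed i, the pair (π(i), π(i+1)) is a uniformly random ordered pair of distinct values from {1, …, 273}; by symmetry P[π(i) < π(i+1)] = 1/2.
By linearity: E[X] = 272 · (1/2) = (273 − 1) · (1/2) = 136 ≈ 136.00000.

E[X] = 136 = 136.00000.


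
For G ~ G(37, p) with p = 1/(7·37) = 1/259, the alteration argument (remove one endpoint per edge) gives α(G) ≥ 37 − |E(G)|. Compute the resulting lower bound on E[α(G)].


E[|E(G)|] = C(37, 2)·p = 666 · (1/259) = 18/7.
E[α(G)] ≥ n − E[|E(G)|] = 37 − 18/7 = 241/7.
Numerically: ≈ 34.4286.
(This is only a lower bound; the true E[α(G)] may be larger.)

E[α(G)] ≥ 241/7 ≈ 34.4286.


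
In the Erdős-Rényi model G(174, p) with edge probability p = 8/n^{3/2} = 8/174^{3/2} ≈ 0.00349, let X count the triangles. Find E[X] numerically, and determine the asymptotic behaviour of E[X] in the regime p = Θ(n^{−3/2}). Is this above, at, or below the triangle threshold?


Number of potential triangles: C(174, 3) = 862924.
Each occurs with probability p³ ≈ (0.00349)³ ≈ 4.23446e-08.
By linearity: E[X] = C(174, 3)·p³ ≈ 862924 · 4.23446e-08 ≈ 0.037.
Since α = 3/2 > 1, p = c/n^{3/2} = o(1/n) is below the triangle threshold p ~ 1/n. Asymptotically E[X] ~ (c³/6)·n^{3(1−α)} = (8³/6)·n^{-1.5} → 0, so by Markov's inequality G has no triangles w.h.p.

E[X] ≈ 0.037; in regime p = Θ(1/n^{3/2}) E[X] tends to 0 (below the triangle threshold p ~ 1/n).


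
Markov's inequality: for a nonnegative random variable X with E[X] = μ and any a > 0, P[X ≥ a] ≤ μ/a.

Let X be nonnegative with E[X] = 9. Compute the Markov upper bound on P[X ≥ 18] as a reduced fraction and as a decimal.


μ = E[X] = 9, a = 18.
Markov: P[X ≥ 18] ≤ μ/a = (9)/18 = 1/2.
Numerically: ≈ 0.500000.
(Since a = 18 > μ = 9.000000, the bound 1/2 is < 1 and informative.)

P[X ≥ 18] ≤ 1/2 ≈ 0.500000.


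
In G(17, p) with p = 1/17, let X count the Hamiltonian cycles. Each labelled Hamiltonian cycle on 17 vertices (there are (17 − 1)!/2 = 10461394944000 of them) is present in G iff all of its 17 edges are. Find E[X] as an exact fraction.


K_17 has (17 − 1)!/2 = 10461394944000 labelled Hamiltonian cycles.
For each such Hamiltonian cycle H, let X_H = 1 if all 17 edges of H are present in G. Then P[X_H = 1] = p^{17} = (1/17)^{17} = 1/827240261886336764177.
By linearity: E[X] = Σ_H E[X_H] = 10461394944000 · p^{17} = 10461394944000 · 1/827240261886336764177 = 10461394944000/827240261886336764177.
Numerically: E[X] ≈ 1.26e-08.

E[X] = 10461394944000 · (1/17)^{17} = 10461394944000/827240261886336764177 ≈ 1.26e-08.


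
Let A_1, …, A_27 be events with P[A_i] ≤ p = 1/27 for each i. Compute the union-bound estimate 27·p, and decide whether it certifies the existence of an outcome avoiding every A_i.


Union bound: P[∪_{i=1}^{27} A_i] ≤ Σ_i P[A_i] ≤ 27·p = 27·(1/27) = 1.
Numerically: 1 ≈ 1.000000.
Is 1 < 1? NO.
Since the bound 1 is ≥ 1, the union bound is uninformative here; it does NOT by itself certify existence.

27·p = 1 ≈ 1.000000; existence NOT certified by the union bound.


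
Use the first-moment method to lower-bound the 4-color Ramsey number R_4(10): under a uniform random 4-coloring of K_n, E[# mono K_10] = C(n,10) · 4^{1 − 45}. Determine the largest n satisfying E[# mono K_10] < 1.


We need C(n, 10) · 4^{1 − 45} < 1, i.e. C(n, 10) < 4^{45 − 1} = 309485009821345068724781056.
Check values of n near the boundary:
  n = 2020: C(2020, 10) = 304832018578739931133653656; 304832018578739931133653656 < 309485009821345068724781056? YES
  n = 2021: C(2021, 10) = 306347841644770462864800616; 306347841644770462864800616 < 309485009821345068724781056? YES
  n = 2022: C(2022, 10) = 307870445231474093395937796; 307870445231474093395937796 < 309485009821345068724781056? YES
  n = 2023: C(2023, 10) = 309399856285778485315440716; 309399856285778485315440716 < 309485009821345068724781056? YES
  n = 2024: C(2024, 10) = 310936101848269937576192656; 310936101848269937576192656 < 309485009821345068724781056? NO
  n = 2025: C(2025, 10) = 312479209053472269772600560; 312479209053472269772600560 < 309485009821345068724781056? NO
  n = 2026: C(2026, 10) = 314029205130126398094885285; 314029205130126398094885285 < 309485009821345068724781056? NO
The largest n with C(n, 10) < 309485009821345068724781056 is n = 2023 (where E[X] = 77349964071444621328860179/77371252455336267181195264 ≈ 0.999725). Hence R_4(10) > 2023, i.e. R_4(10) ≥ 2024.

Largest n = 2023; hence R_4(10) > 2023.


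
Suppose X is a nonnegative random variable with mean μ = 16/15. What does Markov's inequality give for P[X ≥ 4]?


μ = E[X] = 16/15, a = 4.
Markov: P[X ≥ 4] ≤ μ/a = (16/15)/4 = 4/15.
Numerically: ≈ 0.26667.
(Since a = 4 > μ = 1.06667, the bound 4/15 is < 1 and informative.)

P[X ≥ 4] ≤ 4/15 ≈ 0.26667.


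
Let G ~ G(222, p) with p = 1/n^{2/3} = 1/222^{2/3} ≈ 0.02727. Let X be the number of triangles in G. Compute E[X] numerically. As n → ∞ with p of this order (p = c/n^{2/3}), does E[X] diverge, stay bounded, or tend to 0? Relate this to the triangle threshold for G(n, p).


Number of potential triangles: C(222, 3) = 1798940.
Each occurs with probability p³ ≈ (0.02727)³ ≈ 2.029056e-05.
By linearity: E[X] = C(222, 3)·p³ ≈ 1798940 · 2.029056e-05 ≈ 36.5015.
Since α = 2/3 < 1, p = c/n^{2/3} ≫ 1/n is above the triangle threshold p ~ 1/n. Asymptotically E[X] ~ (c³/6)·n^{3(1−α)} = (1³/6)·n^{1} → ∞; triangles are abundant w.h.p.

E[X] ≈ 36.5015; in regime p = Θ(1/n^{2/3}) E[X] diverges (above the triangle threshold p ~ 1/n).


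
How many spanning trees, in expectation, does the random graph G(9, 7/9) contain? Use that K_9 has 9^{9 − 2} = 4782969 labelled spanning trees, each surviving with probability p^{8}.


K_9 has 9^{9 − 2} = 4782969 labelled spanning trees.
For each such spanning tree H, let X_H = 1 if all 8 edges of H are present in G. Then P[X_H = 1] = p^{8} = (7/9)^{8} = 5764801/43046721.
By linearity: E[X] = Σ_H E[X_H] = 4782969 · p^{8} = 4782969 · 5764801/43046721 = 5764801/9.
Numerically: E[X] ≈ 6.405e+05.

E[X] = 4782969 · (7/9)^{8} = 5764801/9 ≈ 6.405e+05.


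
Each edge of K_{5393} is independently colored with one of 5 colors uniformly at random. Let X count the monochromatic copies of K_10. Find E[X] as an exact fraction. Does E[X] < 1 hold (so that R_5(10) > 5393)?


E[X] = C(5393, 10) · 5^{1 − 45} = 5687418968154238267170642278008 · 5^{−44} = 5687418968154238267170642278008/5684341886080801486968994140625.
As a reduced fraction: E[X] = 5687418968154238267170642278008/5684341886080801486968994140625 ≈ 1.000541.
Is E[X] < 1? NO.
Since E[X] ≥ 1, the first-moment bound is inconclusive at n = 5393; it does NOT by itself certify R_5(10) > 5393.

E[X] = 5687418968154238267170642278008/5684341886080801486968994140625 ≈ 1.000541; E[X] ≥ 1; first-moment method inconclusive here.


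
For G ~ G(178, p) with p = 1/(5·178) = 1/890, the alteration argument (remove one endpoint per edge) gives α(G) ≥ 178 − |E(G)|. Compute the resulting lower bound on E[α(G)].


E[|E(G)|] = C(178, 2)·p = 15753 · (1/890) = 177/10.
E[α(G)] ≥ n − E[|E(G)|] = 178 − 177/10 = 1603/10.
Numerically: ≈ 160.300000.
(This is only a lower bound; the true E[α(G)] may be larger.)

E[α(G)] ≥ 1603/10 ≈ 160.300000.


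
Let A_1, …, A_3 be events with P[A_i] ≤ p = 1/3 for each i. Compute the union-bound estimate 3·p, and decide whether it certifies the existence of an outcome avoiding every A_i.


Union bound: P[∪_{i=1}^{3} A_i] ≤ Σ_i P[A_i] ≤ 3·p = 3·(1/3) = 1.
Numerically: 1 ≈ 1.000.
Is 1 < 1? NO.
Since the bound 1 is ≥ 1, the union bound is uninformative here; it does NOT by itself certify existence.

3·p = 1 ≈ 1.000; existence NOT certified by the union bound.


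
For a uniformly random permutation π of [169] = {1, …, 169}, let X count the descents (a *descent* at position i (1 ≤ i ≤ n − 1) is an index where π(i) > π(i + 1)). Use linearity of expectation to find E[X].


Write X = Σ X_I over i = 1, …, 168, with X_I the indicator of one descent.
There are 168 indicators.
For each fixed i, the pair (π(i), π(i+1)) is a uniformly random ordered pair of distinct values from {1, …, 169}; by symmetry P[π(i) > π(i+1)] = 1/2.
By linearity: E[X] = 168 · (1/2) = (169 − 1) · (1/2) = 84 ≈ 84.000000.

E[X] = 84 = 84.000000.


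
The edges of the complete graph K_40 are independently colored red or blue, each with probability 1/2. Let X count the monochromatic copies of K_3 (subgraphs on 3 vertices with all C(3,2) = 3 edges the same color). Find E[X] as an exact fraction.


Let X = Σ_S X_S over the C(40, 3) = 9880 subsets S of size 3, where X_S = 1 if the K_3 on S is monochromatic.
For a fixed S, the K_3 on S has C(3, 2) = 3 edges. P[all 3 edges red] = (1/2)^3, and likewise for blue, so P[monochromatic] = 2·(1/2)^3 = 2^{1 − 3} = 1/4.
By linearity: E[X] = C(40, 3) · 2^{1 − 3} = 9880 · 1/4 = 2470.
Numerically: E[X] ≈ 2470.000.

E[X] = C(40,3)·2^(1−C(3,2)) = 2470 ≈ 2470.000.


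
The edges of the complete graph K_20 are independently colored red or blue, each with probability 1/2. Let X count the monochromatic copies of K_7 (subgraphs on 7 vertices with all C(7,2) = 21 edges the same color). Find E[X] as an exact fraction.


Let X = Σ_S X_S over the C(20, 7) = 77520 subsets S of size 7, where X_S = 1 if the K_7 on S is monochromatic.
For a fixed S, the K_7 on S has C(7, 2) = 21 edges. P[all 21 edges red] = (1/2)^21, and likewise for blue, so P[monochromatic] = 2·(1/2)^21 = 2^{1 − 21} = 1/1048576.
Summing: E[X] = C(20, 7) · 2^{1 − 21} = 77520 · 1/1048576 = 4845/65536.
Numerically: E[X] ≈ 0.0739.

E[X] = C(20,7)·2^(1−C(7,2)) = 4845/65536 ≈ 0.0739.


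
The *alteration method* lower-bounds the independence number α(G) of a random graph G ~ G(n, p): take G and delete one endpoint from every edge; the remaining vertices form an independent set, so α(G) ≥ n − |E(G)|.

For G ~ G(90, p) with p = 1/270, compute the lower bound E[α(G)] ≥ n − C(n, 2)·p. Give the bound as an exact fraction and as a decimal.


E[|E(G)|] = C(90, 2)·p = 4005 · (1/270) = 89/6.
E[α(G)] ≥ n − E[|E(G)|] = 90 − 89/6 = 451/6.
Numerically: ≈ 75.166667.
(This is only a lower bound; the true E[α(G)] may be larger.)

E[α(G)] ≥ 451/6 ≈ 75.166667.


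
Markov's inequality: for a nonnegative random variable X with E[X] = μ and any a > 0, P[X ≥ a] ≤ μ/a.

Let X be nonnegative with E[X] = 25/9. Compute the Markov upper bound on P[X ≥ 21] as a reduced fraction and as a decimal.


μ = E[X] = 25/9, a = 21.
Markov: P[X ≥ 21] ≤ μ/a = (25/9)/21 = 25/189.
Numerically: ≈ 0.132275.
(Since a = 21 > μ = 2.777778, the bound 25/189 is < 1 and informative.)

P[X ≥ 21] ≤ 25/189 ≈ 0.132275.


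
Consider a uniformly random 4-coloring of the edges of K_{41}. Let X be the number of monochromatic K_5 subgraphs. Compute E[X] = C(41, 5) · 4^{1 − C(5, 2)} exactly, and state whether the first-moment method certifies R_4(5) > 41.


E[X] = C(41, 5) · 4^{1 − 10} = 749398 · 4^{−9} = 749398/262144.
As a reduced fraction: E[X] = 374699/131072 ≈ 2.8587265.
Is E[X] < 1? NO.
Since E[X] ≥ 1, the first-moment bound is inconclusive at n = 41; it does NOT by itself certify R_4(5) > 41.

E[X] = 374699/131072 ≈ 2.8587265; E[X] ≥ 1; first-moment method inconclusive here.


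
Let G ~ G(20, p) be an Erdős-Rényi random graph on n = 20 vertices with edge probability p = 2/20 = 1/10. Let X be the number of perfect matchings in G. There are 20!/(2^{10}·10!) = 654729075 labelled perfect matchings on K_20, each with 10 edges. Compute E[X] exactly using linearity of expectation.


K_20 has 20!/(2^{10}·10!) = 654729075 labelled perfect matchings.
For each such perfect matching H, let X_H = 1 if all 10 edges of H are present in G. Then P[X_H = 1] = p^{10} = (1/10)^{10} = 1/10000000000.
By linearity of expectation: E[X] = Σ_H E[X_H] = 654729075 · p^{10} = 654729075 · 1/10000000000 = 26189163/400000000.
Numerically: E[X] ≈ 0.06547.

E[X] = 654729075 · (1/10)^{10} = 26189163/400000000 ≈ 0.06547.


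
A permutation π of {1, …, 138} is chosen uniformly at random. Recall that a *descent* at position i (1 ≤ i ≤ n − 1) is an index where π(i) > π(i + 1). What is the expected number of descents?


Write X = Σ X_I over i = 1, …, 137, with X_I the indicator of one descent.
There are 137 indicators.
For each fixed i, the pair (π(i), π(i+1)) is a uniformly random ordered pair of distinct values from {1, …, 138}; by symmetry P[π(i) > π(i+1)] = 1/2.
By linearity: E[X] = 137 · (1/2) = (138 − 1) · (1/2) = 137/2 ≈ 68.500000.

E[X] = 137/2 = 68.500000.


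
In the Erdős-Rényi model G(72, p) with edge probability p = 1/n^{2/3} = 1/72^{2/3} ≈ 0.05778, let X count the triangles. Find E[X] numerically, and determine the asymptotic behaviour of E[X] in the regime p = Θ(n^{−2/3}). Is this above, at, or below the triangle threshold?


Number of potential triangles: C(72, 3) = 59640.
Each occurs with probability p³ ≈ (0.05778)³ ≈ 1.9290123e-04.
By linearity: E[X] = C(72, 3)·p³ ≈ 59640 · 1.9290123e-04 ≈ 11.50463.
Since α = 2/3 < 1, p = c/n^{2/3} ≫ 1/n is above the triangle threshold p ~ 1/n. Asymptotically E[X] ~ (c³/6)·n^{3(1−α)} = (1³/6)·n^{1} → ∞; triangles are abundant w.h.p.

E[X] ≈ 11.50463; in regime p = Θ(1/n^{2/3}) E[X] diverges (above the triangle threshold p ~ 1/n).


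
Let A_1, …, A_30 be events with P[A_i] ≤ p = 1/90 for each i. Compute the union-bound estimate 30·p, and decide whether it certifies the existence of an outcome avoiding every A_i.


Union bound: P[∪_{i=1}^{30} A_i] ≤ Σ_i P[A_i] ≤ 30·p = 30·(1/90) = 1/3.
Numerically: 1/3 ≈ 0.3333333.
Is 1/3 < 1? YES.
Since P[∪ A_i] ≤ 1/3 < 1, the complement has P[∩ A_i^c] ≥ 1 − 1/3 = 2/3 > 0, so some outcome avoids every A_i.

30·p = 1/3 ≈ 0.3333333; existence CERTIFIED by the union bound.


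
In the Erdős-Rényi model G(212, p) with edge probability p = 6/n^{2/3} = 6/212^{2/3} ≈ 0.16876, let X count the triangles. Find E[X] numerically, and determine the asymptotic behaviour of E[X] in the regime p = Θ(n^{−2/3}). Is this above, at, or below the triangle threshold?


Number of potential triangles: C(212, 3) = 1565620.
Each occurs with probability p³ ≈ (0.16876)³ ≈ 4.8059808e-03.
By linearity: E[X] = C(212, 3)·p³ ≈ 1565620 · 4.8059808e-03 ≈ 7524.33962.
Since α = 2/3 < 1, p = c/n^{2/3} ≫ 1/n is above the triangle threshold p ~ 1/n. Asymptotically E[X] ~ (c³/6)·n^{3(1−α)} = (6³/6)·n^{1} → ∞; triangles are abundant w.h.p.

E[X] ≈ 7524.33962; in regime p = Θ(1/n^{2/3}) E[X] diverges (above the triangle threshold p ~ 1/n).


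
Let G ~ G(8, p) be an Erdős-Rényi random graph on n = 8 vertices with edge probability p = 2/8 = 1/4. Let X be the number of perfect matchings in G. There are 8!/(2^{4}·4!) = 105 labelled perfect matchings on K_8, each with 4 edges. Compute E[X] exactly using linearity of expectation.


K_8 has 8!/(2^{4}·4!) = 105 labelled perfect matchings.
For each such perfect matching H, let X_H = 1 if all 4 edges of H are present in G. Then P[X_H = 1] = p^{4} = (1/4)^{4} = 1/256.
By linearity: E[X] = Σ_H E[X_H] = 105 · p^{4} = 105 · 1/256 = 105/256.
Numerically: E[X] ≈ 0.41016.

E[X] = 105 · (1/4)^{4} = 105/256 ≈ 0.41016.


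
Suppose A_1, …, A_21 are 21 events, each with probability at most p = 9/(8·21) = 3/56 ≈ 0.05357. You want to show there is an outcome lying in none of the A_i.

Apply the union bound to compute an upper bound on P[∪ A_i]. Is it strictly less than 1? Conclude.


Union bound: P[∪_{i=1}^{21} A_i] ≤ Σ_i P[A_i] ≤ 21·p = 21·(3/56) = 9/8.
Numerically: 9/8 ≈ 1.12500.
Is 9/8 < 1? NO.
Since the bound 9/8 is ≥ 1, the union bound is uninformative here; it does NOT by itself certify existence.

21·p = 9/8 ≈ 1.12500; existence NOT certified by the union bound.


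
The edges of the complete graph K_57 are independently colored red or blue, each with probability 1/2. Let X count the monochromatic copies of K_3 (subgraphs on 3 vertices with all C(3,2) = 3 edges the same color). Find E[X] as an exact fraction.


Let X = Σ_S X_S over the C(57, 3) = 29260 subsets S of size 3, where X_S = 1 if the K_3 on S is monochromatic.
For a fixed S, the K_3 on S has C(3, 2) = 3 edges. P[all 3 edges red] = (1/2)^3, and likewise for blue, so P[monochromatic] = 2·(1/2)^3 = 2^{1 − 3} = 1/4.
By linearity: E[X] = C(57, 3) · 2^{1 − 3} = 29260 · 1/4 = 7315.
Numerically: E[X] ≈ 7315.00000.

E[X] = C(57,3)·2^(1−C(3,2)) = 7315 ≈ 7315.00000.


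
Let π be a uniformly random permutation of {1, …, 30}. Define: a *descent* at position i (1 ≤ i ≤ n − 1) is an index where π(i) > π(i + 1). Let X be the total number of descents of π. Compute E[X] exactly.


Write X = Σ X_I over i = 1, …, 29, with X_I the indicator of one descent.
There are 29 indicators.
For each fixed i, the pair (π(i), π(i+1)) is a uniformly random ordered pair of distinct values from {1, …, 30}; by symmetry P[π(i) > π(i+1)] = 1/2.
By linearity: E[X] = 29 · (1/2) = (30 − 1) · (1/2) = 29/2 ≈ 14.50000.

E[X] = 29/2 = 14.50000.


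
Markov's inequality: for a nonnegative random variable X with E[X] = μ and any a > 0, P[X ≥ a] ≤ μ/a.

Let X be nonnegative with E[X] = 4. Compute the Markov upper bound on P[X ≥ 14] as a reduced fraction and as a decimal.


μ = E[X] = 4, a = 14.
Markov: P[X ≥ 14] ≤ μ/a = (4)/14 = 2/7.
Numerically: ≈ 0.2857.
(Since a = 14 > μ = 4.0000, the bound 2/7 is < 1 and informative.)

P[X ≥ 14] ≤ 2/7 ≈ 0.2857.


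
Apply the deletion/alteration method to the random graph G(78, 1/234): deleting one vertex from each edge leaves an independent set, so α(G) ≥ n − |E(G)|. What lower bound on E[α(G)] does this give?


E[|E(G)|] = C(78, 2)·p = 3003 · (1/234) = 77/6.
E[α(G)] ≥ n − E[|E(G)|] = 78 − 77/6 = 391/6.
Numerically: ≈ 65.1667.
(This is only a lower bound; the true E[α(G)] may be larger.)

E[α(G)] ≥ 391/6 ≈ 65.1667.


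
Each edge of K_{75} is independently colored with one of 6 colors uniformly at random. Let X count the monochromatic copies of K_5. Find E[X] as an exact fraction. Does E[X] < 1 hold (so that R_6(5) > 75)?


E[X] = C(75, 5) · 6^{1 − 10} = 17259390 · 6^{−9} = 17259390/10077696.
As a reduced fraction: E[X] = 958855/559872 ≈ 1.713.
Is E[X] < 1? NO.
Since E[X] ≥ 1, the first-moment bound is inconclusive at n = 75; it does NOT by itself certify R_6(5) > 75.

E[X] = 958855/559872 ≈ 1.713; E[X] ≥ 1; first-moment method inconclusive here.


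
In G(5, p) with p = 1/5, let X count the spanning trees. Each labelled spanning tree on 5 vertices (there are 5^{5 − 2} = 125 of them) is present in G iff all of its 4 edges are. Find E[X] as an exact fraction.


K_5 has 5^{5 − 2} = 125 labelled spanning trees.
For each such spanning tree H, let X_H = 1 if all 4 edges of H are present in G. Then P[X_H = 1] = p^{4} = (1/5)^{4} = 1/625.
By linearity: E[X] = Σ_H E[X_H] = 125 · p^{4} = 125 · 1/625 = 1/5.
Numerically: E[X] ≈ 0.2.

E[X] = 125 · (1/5)^{4} = 1/5 ≈ 0.2.


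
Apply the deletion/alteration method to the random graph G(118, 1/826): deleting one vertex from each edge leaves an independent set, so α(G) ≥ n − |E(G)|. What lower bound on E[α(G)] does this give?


E[|E(G)|] = C(118, 2)·p = 6903 · (1/826) = 117/14.
E[α(G)] ≥ n − E[|E(G)|] = 118 − 117/14 = 1535/14.
Numerically: ≈ 109.642857.
(This is only a lower bound; the true E[α(G)] may be larger.)

E[α(G)] ≥ 1535/14 ≈ 109.642857.


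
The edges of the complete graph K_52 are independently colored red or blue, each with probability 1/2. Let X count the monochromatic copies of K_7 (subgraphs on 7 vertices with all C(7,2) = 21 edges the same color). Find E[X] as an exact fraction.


Let X = Σ_S X_S over the C(52, 7) = 133784560 subsets S of size 7, where X_S = 1 if the K_7 on S is monochromatic.
For a fixed S, the K_7 on S has C(7, 2) = 21 edges. P[all 21 edges red] = (1/2)^21, and likewise for blue, so P[monochromatic] = 2·(1/2)^21 = 2^{1 − 21} = 1/1048576.
Summing: E[X] = C(52, 7) · 2^{1 − 21} = 133784560 · 1/1048576 = 8361535/65536.
Numerically: E[X] ≈ 127.58690.

E[X] = C(52,7)·2^(1−C(7,2)) = 8361535/65536 ≈ 127.58690.


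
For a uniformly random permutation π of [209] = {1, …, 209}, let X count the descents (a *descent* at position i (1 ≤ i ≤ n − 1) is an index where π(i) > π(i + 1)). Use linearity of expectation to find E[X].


Write X = Σ X_I over i = 1, …, 208, with X_I the indicator of one descent.
There are 208 indicators.
For each fixed i, the pair (π(i), π(i+1)) is a uniformly random ordered pair of distinct values from {1, …, 209}; by symmetry P[π(i) > π(i+1)] = 1/2.
By linearity: E[X] = 208 · (1/2) = (209 − 1) · (1/2) = 104 ≈ 104.0000.

E[X] = 104 = 104.0000.


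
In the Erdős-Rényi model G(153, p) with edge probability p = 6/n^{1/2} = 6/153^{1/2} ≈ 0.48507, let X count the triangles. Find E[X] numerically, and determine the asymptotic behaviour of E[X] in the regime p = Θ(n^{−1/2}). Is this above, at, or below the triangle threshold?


Number of potential triangles: C(153, 3) = 585276.
Each occurs with probability p³ ≈ (0.48507)³ ≈ 1.1413441e-01.
By linearity: E[X] = C(153, 3)·p³ ≈ 585276 · 1.1413441e-01 ≈ 66800.13199.
Since α = 1/2 < 1, p = c/n^{1/2} ≫ 1/n is above the triangle threshold p ~ 1/n. Asymptotically E[X] ~ (c³/6)·n^{3(1−α)} = (6³/6)·n^{1.5} → ∞; triangles are abundant w.h.p.

E[X] ≈ 66800.13199; in regime p = Θ(1/n^{1/2}) E[X] diverges (above the triangle threshold p ~ 1/n).


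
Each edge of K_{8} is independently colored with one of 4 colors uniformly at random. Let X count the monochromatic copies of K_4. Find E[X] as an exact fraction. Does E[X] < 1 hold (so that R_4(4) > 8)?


E[X] = C(8, 4) · 4^{1 − 6} = 70 · 4^{−5} = 70/1024.
As a reduced fraction: E[X] = 35/512 ≈ 0.0684.
Is E[X] < 1? YES.
Since E[X] < 1, there exists a 4-coloring of K_{8} with no monochromatic K_4; hence R_4(4) > 8.

E[X] = 35/512 ≈ 0.0684; E[X] < 1, so R_4(4) > 8.


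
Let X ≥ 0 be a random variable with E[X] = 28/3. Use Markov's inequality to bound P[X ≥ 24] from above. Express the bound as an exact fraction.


μ = E[X] = 28/3, a = 24.
Markov: P[X ≥ 24] ≤ μ/a = (28/3)/24 = 7/18.
Numerically: ≈ 0.388889.
(Since a = 24 > μ = 9.333333, the bound 7/18 is < 1 and informative.)

P[X ≥ 24] ≤ 7/18 ≈ 0.388889.


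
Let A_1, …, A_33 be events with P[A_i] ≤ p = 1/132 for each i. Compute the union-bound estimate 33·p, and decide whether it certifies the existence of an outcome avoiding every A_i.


Union bound: P[∪_{i=1}^{33} A_i] ≤ Σ_i P[A_i] ≤ 33·p = 33·(1/132) = 1/4.
Numerically: 1/4 ≈ 0.25000.
Is 1/4 < 1? YES.
Since P[∪ A_i] ≤ 1/4 < 1, the complement has P[∩ A_i^c] ≥ 1 − 1/4 = 3/4 > 0, so some outcome avoids every A_i.

33·p = 1/4 ≈ 0.25000; existence CERTIFIED by the union bound.


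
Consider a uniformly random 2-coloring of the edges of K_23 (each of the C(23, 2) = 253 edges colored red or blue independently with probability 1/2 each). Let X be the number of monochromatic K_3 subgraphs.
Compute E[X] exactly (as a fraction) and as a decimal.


Let X = Σ_S X_S over the C(23, 3) = 1771 subsets S of size 3, where X_S = 1 if the K_3 on S is monochromatic.
For a fixed S, the K_3 on S has C(3, 2) = 3 edges. P[all 3 edges red] = (1/2)^3, and likewise for blue, so P[monochromatic] = 2·(1/2)^3 = 2^{1 − 3} = 1/4.
Summing: E[X] = C(23, 3) · 2^{1 − 3} = 1771 · 1/4 = 1771/4.
Numerically: E[X] ≈ 442.750.

E[X] = C(23,3)·2^(1−C(3,2)) = 1771/4 ≈ 442.750.
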